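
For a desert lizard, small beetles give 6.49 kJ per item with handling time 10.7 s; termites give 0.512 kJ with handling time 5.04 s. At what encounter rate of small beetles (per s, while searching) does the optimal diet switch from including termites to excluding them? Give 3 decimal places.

The zero-one rule: include termites iff E₂/h₂ > λE₁/(1+λh₁). Equality gives the switch point.
λE₁h₂ = E₂ + λE₂h₁ ⇒ λ = E₂/(E₁h₂ − E₂h₁) = 0.512/(32.71 − 5.478) = 0.0188 per s.

0.019 per s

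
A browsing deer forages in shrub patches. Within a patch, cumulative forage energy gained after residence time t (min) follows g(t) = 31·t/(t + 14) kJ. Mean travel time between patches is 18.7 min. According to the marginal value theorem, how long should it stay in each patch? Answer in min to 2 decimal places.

16.18 min

Maximise g(t)/(T+t): set derivative to zero → g'(t)(T+t) = g(t).
g'(t) = 31·14/(t + 14)². Setting 31·14/(t+14)² = 31t/[(t+14)(18.7+t)] gives 14(18.7+t) = t(t+14), so t² = 14×18.7 = 261.8.
t* = √261.8 = 16.18 min.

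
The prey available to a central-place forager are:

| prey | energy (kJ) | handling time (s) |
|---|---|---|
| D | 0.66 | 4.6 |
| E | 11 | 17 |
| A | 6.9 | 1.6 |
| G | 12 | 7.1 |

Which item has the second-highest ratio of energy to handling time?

G

Profitability E/h (kJ/s): D = 0.66/4.6 = 0.143, E = 11/17 = 0.647, A = 6.9/1.6 = 4.31, G = 12/7.1 = 1.69.
Ranked: A > G > E > D.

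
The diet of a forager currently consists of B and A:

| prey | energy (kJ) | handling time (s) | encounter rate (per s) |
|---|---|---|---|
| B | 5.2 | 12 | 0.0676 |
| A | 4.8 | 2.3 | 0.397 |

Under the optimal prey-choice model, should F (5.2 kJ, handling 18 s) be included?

No

On B and A alone, R = ΣλE/(1+Σλh) = 2.257/2.724 = 0.8285 kJ/s.
F: E/h = 5.2/18 = 0.2889 kJ/s.
0.2889 < 0.8285, so adding F would lower the average — exclude it.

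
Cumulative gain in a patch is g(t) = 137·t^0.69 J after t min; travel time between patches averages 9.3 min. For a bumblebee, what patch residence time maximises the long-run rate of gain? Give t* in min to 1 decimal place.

Maximise g(t)/(T+t): set derivative to zero → g'(t)(T+t) = g(t).
g'(t) = 0.69·137·t^-0.31. Setting 0.69·137·t^-0.31 = 137·t^0.69/(9.3+t) gives 0.69(9.3+t) = t, so 0.31·t = 0.69×9.3.
t* = 0.69×9.3/0.31 = 20.7 min.

20.7 min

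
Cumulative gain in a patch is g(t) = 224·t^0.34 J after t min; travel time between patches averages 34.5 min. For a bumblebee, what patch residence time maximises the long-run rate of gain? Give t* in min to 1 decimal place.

17.8 min

By the marginal value theorem, leave when the instantaneous gain rate g'(t) equals the habitat-wide average g(t)/(T + t).
g'(t) = 0.34·224·t^-0.66. Setting 0.34·224·t^-0.66 = 224·t^0.34/(34.5+t) gives 0.34(34.5+t) = t, so 0.66·t = 0.34×34.5.
t* = 0.34×34.5/0.66 = 17.77 min.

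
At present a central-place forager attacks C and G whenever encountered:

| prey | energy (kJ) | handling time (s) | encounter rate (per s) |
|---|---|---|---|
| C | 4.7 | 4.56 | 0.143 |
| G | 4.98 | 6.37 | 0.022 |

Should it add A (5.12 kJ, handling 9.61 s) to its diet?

On C and G alone, R = ΣλE/(1+Σλh) = 0.7817/1.792 = 0.4361 kJ/s.
Profitability of A: 5.12/9.61 = 0.5328 kJ/s.
Since 0.5328 > R, including A increases the long-run rate.

Yes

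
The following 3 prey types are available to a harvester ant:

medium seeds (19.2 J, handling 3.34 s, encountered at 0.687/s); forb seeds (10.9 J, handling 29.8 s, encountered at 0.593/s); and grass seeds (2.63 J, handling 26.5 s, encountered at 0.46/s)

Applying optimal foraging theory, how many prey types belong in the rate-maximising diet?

Profitabilities (E/h, J/s): medium seeds 5.75, forb seeds 0.366, grass seeds 0.0992. Add prey in this order while the next type's profitability exceeds the intake rate on those already taken.
Rate on top 1: 4.004. forb seeds: 0.366 < 4.004 → exclude; stop.
Optimal diet: medium seeds — 1 of 3 types.

1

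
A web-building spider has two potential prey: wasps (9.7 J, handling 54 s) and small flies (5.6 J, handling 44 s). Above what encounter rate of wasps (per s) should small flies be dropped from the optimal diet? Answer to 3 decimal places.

0.045 per s

At the threshold, the rate on wasps alone equals the profitability of small flies: λ·9.7/(1 + λ·54) = 5.6/44 = 0.1273.
Rearranging, λ(9.7 − 0.1273×54) = 0.1273, so λ = 0.1273/2.827 = 0.04502 per s.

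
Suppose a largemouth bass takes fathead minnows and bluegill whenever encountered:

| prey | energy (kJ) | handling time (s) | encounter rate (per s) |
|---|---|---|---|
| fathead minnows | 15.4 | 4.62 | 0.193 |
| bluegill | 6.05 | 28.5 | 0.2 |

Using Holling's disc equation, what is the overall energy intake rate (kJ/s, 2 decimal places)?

0.55 kJ/s

R = (0.193×15.4 + 0.2×6.05) / (1 + 0.193×4.62 + 0.2×28.5) = 4.182/7.592 = 0.5509 kJ/s.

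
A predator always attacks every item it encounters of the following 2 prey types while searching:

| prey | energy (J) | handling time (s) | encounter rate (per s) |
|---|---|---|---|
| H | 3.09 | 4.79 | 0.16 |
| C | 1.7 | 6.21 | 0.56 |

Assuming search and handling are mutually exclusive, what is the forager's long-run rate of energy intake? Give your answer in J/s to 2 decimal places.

R = (0.16×3.09 + 0.56×1.7) / (1 + 0.16×4.79 + 0.56×6.21) = 1.446/5.244 = 0.2758 J/s.

0.28 J/s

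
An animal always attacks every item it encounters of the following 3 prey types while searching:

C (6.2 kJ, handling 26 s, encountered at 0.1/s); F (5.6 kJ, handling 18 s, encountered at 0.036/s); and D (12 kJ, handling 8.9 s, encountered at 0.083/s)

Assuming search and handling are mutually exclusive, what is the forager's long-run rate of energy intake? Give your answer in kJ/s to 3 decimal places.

R = (0.1×6.2 + 0.036×5.6 + 0.083×12) / (1 + 0.1×26 + 0.036×18 + 0.083×8.9) = 1.818/4.987 = 0.3645 kJ/s.

0.364 kJ/s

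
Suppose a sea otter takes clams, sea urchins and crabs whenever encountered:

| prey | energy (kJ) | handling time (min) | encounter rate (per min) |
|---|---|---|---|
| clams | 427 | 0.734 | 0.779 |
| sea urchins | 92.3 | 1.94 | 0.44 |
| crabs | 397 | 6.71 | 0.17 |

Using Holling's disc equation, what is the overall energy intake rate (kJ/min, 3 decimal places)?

R = (0.779×427 + 0.44×92.3 + 0.17×397) / (1 + 0.779×0.734 + 0.44×1.94 + 0.17×6.71) = 440.7/3.566 = 123.6 kJ/min.

123.591 kJ/min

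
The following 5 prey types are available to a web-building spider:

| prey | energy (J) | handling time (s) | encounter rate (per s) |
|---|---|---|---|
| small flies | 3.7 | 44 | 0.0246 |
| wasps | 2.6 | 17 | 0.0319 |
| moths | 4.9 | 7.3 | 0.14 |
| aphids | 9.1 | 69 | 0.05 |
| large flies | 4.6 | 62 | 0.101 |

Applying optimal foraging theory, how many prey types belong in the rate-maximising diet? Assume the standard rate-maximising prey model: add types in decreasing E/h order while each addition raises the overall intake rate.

Profitabilities (E/h, J/s): moths 0.671, wasps 0.153, aphids 0.132, small flies 0.0841, large flies 0.0742. Add prey in this order while the next type's profitability exceeds the intake rate on those already taken.
Rate on top 1: 0.3393. wasps: 0.153 < 0.3393 → exclude; stop.
Optimal diet: moths — 1 of 5 types.

1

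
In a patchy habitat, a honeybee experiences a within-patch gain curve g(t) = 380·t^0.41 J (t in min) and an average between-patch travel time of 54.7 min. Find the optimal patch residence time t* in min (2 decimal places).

38.01 min

Optimal t* satisfies g'(t*) = g(t*)/(T + t*).
g'(t) = 0.41·380·t^-0.59. Setting 0.41·380·t^-0.59 = 380·t^0.41/(54.7+t) gives 0.41(54.7+t) = t, so 0.59·t = 0.41×54.7.
t* = 0.41×54.7/0.59 = 38.01 min.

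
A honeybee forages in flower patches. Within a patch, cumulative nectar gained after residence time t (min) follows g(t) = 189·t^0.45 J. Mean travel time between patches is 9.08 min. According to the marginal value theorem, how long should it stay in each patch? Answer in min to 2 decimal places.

Optimal t* satisfies g'(t*) = g(t*)/(T + t*).
g'(t) = 0.45·189·t^-0.55. Setting 0.45·189·t^-0.55 = 189·t^0.45/(9.08+t) gives 0.45(9.08+t) = t, so 0.55·t = 0.45×9.08.
t* = 0.45×9.08/0.55 = 7.429 min.

7.43 min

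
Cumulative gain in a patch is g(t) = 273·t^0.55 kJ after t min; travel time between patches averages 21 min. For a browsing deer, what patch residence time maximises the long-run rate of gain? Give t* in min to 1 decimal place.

25.7 min

By the marginal value theorem, leave when the instantaneous gain rate g'(t) equals the habitat-wide average g(t)/(T + t).
g'(t) = 0.55·273·t^-0.45. Setting 0.55·273·t^-0.45 = 273·t^0.55/(21+t) gives 0.55(21+t) = t, so 0.45·t = 0.55×21.
t* = 0.55×21/0.45 = 25.67 min.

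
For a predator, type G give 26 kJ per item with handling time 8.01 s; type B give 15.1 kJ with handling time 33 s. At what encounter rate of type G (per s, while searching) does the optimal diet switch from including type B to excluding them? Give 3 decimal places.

0.020 per s

Drop type B once their profitability E₂/h₂ falls below the rate achievable on type G alone: E₂/h₂ = λE₁/(1 + λh₁).
Solve for λ: λE₁h₂ = E₂(1 + λh₁) → λ(E₁h₂ − E₂h₁) = E₂ → λ = E₂/(E₁h₂ − E₂h₁).
λ = 15.1/(26×33 − 15.1×8.01) = 15.1/737 = 0.02049 per s.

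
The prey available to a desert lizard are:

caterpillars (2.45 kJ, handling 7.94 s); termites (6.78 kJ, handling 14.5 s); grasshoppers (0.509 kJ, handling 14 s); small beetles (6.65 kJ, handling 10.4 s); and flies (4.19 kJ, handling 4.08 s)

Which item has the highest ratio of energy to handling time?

Profitability E/h (kJ/s): caterpillars = 2.45/7.94 = 0.309, termites = 6.78/14.5 = 0.468, grasshoppers = 0.509/14 = 0.0364, small beetles = 6.65/10.4 = 0.639, flies = 4.19/4.08 = 1.03.
Ranked: flies > small beetles > termites > caterpillars > grasshoppers.

flies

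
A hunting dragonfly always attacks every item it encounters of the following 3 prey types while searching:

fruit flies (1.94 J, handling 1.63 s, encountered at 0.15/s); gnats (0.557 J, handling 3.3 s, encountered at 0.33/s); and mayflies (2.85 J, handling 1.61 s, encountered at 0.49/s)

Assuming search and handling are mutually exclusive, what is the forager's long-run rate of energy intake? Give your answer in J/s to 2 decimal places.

Energy encountered per unit search time: 0.15×1.94 + 0.33×0.557 + 0.49×2.85 = 1.871 J/s.
Handling time per unit search time: 0.15×1.63 + 0.33×3.3 + 0.49×1.61 = 2.122.
Rate = 1.871/(1 + 2.122) = 0.5993 J/s.

0.60 J/s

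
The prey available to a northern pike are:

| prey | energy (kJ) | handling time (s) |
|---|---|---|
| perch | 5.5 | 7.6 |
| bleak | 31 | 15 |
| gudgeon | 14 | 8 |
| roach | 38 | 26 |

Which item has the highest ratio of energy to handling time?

bleak

In descending order of E/h:
bleak: 31/15 = 2.07 kJ/s
gudgeon: 14/8 = 1.75 kJ/s
roach: 38/26 = 1.46 kJ/s
perch: 5.5/7.6 = 0.724 kJ/s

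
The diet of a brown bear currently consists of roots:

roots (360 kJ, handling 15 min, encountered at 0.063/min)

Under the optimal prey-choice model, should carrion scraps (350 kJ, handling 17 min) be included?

Intake rate on the current diet: R = (0.063×360) / (1 + 0.063×15) = 22.68/1.945 = 11.66 kJ/min.
carrion scraps: E/h = 350/17 = 20.59 kJ/min.
Since 20.59 > R, including carrion scraps increases the long-run rate.

Yes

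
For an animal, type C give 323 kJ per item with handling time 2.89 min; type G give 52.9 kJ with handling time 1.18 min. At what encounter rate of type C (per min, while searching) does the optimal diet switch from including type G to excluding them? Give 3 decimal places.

At the threshold, the rate on type C alone equals the profitability of type G: λ·323/(1 + λ·2.89) = 52.9/1.18 = 44.83.
Rearranging, λ(323 − 44.83×2.89) = 44.83, so λ = 44.83/193.4 = 0.2318 per min.

0.232 per min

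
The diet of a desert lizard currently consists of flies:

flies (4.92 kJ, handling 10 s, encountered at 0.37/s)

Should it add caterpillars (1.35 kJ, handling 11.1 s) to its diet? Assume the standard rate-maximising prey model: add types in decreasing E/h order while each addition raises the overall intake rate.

Current rate: (0.37×4.92)/(1 + 0.37×10) = 0.3873 kJ/s.
caterpillars: E/h = 1.35/11.1 = 0.1216 kJ/s.
Since 0.1216 < R, time spent handling caterpillars is better spent searching.

No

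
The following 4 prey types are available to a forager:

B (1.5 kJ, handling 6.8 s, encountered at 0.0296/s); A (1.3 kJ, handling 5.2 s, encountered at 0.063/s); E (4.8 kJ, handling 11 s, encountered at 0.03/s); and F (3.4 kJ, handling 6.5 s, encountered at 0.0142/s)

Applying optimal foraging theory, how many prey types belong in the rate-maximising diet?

Rank by E/h (kJ/s): F 0.523, E 0.436, A 0.25, B 0.221. Include each in turn until the next type's E/h falls below the running intake rate.
Rate on top 1: 0.0442. E: 0.436 > 0.0442 → include.
Rate on top 2: 0.1352. A: 0.25 > 0.1352 → include.
Rate on top 3: 0.1567. B: 0.221 > 0.1567 → include.
Optimal diet: F, E, A, B — 4 of 4 types.

4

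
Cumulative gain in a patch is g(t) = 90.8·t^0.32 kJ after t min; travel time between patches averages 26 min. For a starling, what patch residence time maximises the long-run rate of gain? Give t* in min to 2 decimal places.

By the marginal value theorem, leave when the instantaneous gain rate g'(t) equals the habitat-wide average g(t)/(T + t).
g'(t) = 0.32·90.8·t^-0.68. Setting 0.32·90.8·t^-0.68 = 90.8·t^0.32/(26+t) gives 0.32(26+t) = t, so 0.68·t = 0.32×26.
t* = 0.32×26/0.68 = 12.24 min.

12.24 min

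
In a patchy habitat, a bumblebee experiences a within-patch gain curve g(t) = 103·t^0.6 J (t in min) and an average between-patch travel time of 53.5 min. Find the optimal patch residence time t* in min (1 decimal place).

80.2 min

Optimal t* satisfies g'(t*) = g(t*)/(T + t*).
g'(t) = 0.6·103·t^-0.4. Setting 0.6·103·t^-0.4 = 103·t^0.6/(53.5+t) gives 0.6(53.5+t) = t, so 0.40·t = 0.6×53.5.
t* = 0.6×53.5/0.40 = 80.25 min.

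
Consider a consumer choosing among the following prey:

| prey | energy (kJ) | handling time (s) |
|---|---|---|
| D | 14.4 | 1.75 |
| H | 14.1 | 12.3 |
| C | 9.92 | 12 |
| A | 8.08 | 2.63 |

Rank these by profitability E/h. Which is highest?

In descending order of E/h:
D: 14.4/1.75 = 8.23 kJ/s
A: 8.08/2.63 = 3.07 kJ/s
H: 14.1/12.3 = 1.15 kJ/s
C: 9.92/12 = 0.827 kJ/s

D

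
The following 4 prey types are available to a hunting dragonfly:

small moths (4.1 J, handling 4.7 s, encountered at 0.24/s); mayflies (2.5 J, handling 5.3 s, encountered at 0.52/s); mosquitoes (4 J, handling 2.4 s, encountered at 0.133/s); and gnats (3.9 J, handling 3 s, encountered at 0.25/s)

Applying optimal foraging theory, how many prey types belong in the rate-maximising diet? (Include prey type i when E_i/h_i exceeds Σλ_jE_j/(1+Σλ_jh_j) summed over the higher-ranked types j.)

3

Profitabilities (E/h, J/s): mosquitoes 1.67, gnats 1.3, small moths 0.872, mayflies 0.472. Add prey in this order while the next type's profitability exceeds the intake rate on those already taken.
Rate on top 1: 0.4033. gnats: 1.3 > 0.4033 → include.
Rate on top 2: 0.7283. small moths: 0.872 > 0.7283 → include.
Rate on top 3: 0.7791. mayflies: 0.472 < 0.7791 → exclude; stop.
Optimal diet: mosquitoes, gnats, small moths — 3 of 4 types.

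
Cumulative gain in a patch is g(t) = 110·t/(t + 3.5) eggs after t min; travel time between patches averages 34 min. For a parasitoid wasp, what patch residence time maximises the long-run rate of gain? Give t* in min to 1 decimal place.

Maximise g(t)/(T+t): set derivative to zero → g'(t)(T+t) = g(t).
g'(t) = 110·3.5/(t + 3.5)². Setting 110·3.5/(t+3.5)² = 110t/[(t+3.5)(34+t)] gives 3.5(34+t) = t(t+3.5), so t² = 3.5×34 = 119.
t* = √119 = 10.91 min.

10.9 min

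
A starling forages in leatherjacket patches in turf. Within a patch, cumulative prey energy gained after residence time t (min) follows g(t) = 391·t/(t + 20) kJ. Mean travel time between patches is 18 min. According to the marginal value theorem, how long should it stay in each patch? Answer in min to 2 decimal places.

Optimal t* satisfies g'(t*) = g(t*)/(T + t*).
g'(t) = 391·20/(t + 20)². Setting 391·20/(t+20)² = 391t/[(t+20)(18+t)] gives 20(18+t) = t(t+20), so t² = 20×18 = 360.
t* = √360 = 18.97 min.

18.97 min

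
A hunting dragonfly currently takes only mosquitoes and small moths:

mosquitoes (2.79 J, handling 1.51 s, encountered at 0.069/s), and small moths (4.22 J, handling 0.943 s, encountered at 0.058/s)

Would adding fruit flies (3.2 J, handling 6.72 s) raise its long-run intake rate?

On mosquitoes and small moths alone, R = ΣλE/(1+Σλh) = 0.4373/1.159 = 0.3773 J/s.
fruit flies: E/h = 3.2/6.72 = 0.4762 J/s.
0.4762 > 0.3773, so adding fruit flies raises the average — include it.

Yes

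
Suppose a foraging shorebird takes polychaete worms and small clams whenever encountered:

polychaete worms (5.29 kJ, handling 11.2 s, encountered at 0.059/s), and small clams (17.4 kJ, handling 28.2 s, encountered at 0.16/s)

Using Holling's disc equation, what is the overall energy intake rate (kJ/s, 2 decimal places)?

0.50 kJ/s

Energy encountered per unit search time: 0.059×5.29 + 0.16×17.4 = 3.096 kJ/s.
Handling time per unit search time: 0.059×11.2 + 0.16×28.2 = 5.173.
Rate = 3.096/(1 + 5.173) = 0.5016 kJ/s.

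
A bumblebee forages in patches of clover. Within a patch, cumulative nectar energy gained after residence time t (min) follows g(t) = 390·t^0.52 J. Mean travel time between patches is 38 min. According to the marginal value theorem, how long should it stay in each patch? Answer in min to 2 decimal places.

41.17 min

Optimal t* satisfies g'(t*) = g(t*)/(T + t*).
g'(t) = 0.52·390·t^-0.48. Setting 0.52·390·t^-0.48 = 390·t^0.52/(38+t) gives 0.52(38+t) = t, so 0.48·t = 0.52×38.
t* = 0.52×38/0.48 = 41.17 min.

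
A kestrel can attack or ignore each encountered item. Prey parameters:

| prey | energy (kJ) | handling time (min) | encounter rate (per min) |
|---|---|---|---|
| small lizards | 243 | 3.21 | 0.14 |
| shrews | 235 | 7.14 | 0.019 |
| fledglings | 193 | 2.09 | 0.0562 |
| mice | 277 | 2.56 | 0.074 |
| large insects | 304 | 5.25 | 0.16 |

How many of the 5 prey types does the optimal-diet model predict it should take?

4

E/h in descending order: mice 108, fledglings 92.3, small lizards 75.7, large insects 57.9, shrews 32.9 kJ/min. The optimal diet is the largest prefix of this list for which every included type satisfies E_i/h_i > R on the types above it.
Rate on top 1: 17.23. fledglings: 92.3 > 17.23 → include.
Rate on top 2: 23.98. small lizards: 75.7 > 23.98 → include.
Rate on top 3: 37.22. large insects: 57.9 > 37.22 → include.
Rate on top 4: 43.91. shrews: 32.9 < 43.91 → exclude; stop.
Optimal diet: mice, fledglings, small lizards, large insects — 4 of 5 types.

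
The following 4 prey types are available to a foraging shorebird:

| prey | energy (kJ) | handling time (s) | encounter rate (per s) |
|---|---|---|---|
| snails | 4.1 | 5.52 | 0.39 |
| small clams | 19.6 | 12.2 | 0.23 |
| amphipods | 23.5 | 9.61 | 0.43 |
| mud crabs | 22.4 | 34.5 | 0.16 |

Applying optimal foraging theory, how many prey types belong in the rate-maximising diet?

1

E/h in descending order: amphipods 2.45, small clams 1.61, snails 0.743, mud crabs 0.649 kJ/s. The optimal diet is the largest prefix of this list for which every included type satisfies E_i/h_i > R on the types above it.
Rate on top 1: 1.969. small clams: 1.61 < 1.969 → exclude; stop.
Optimal diet: amphipods — 1 of 4 types.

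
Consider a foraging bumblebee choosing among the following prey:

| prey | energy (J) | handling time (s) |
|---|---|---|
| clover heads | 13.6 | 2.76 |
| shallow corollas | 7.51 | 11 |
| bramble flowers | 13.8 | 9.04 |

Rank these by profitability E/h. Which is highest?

clover heads

Profitability E/h (J/s): clover heads = 13.6/2.76 = 4.93, shallow corollas = 7.51/11 = 0.683, bramble flowers = 13.8/9.04 = 1.53.
Ranked: clover heads > bramble flowers > shallow corollas.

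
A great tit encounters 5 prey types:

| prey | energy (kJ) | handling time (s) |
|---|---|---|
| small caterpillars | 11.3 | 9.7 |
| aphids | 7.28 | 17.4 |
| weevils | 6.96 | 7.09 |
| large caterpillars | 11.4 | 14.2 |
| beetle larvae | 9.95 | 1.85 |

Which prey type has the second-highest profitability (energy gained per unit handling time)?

small caterpillars

In descending order of E/h:
beetle larvae: 9.95/1.85 = 5.38 kJ/s
small caterpillars: 11.3/9.7 = 1.16 kJ/s
weevils: 6.96/7.09 = 0.982 kJ/s
large caterpillars: 11.4/14.2 = 0.803 kJ/s
aphids: 7.28/17.4 = 0.418 kJ/s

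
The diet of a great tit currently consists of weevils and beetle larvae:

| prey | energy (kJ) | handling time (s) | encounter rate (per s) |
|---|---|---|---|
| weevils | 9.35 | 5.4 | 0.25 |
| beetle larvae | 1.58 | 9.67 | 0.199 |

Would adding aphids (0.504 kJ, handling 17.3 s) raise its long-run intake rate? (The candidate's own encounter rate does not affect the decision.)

Intake rate on the current diet: R = (0.25×9.35 + 0.199×1.58) / (1 + 0.25×5.4 + 0.199×9.67) = 2.652/4.274 = 0.6204 kJ/s.
Profitability of aphids: 0.504/17.3 = 0.02913 kJ/s.
0.02913 < 0.6204, so adding aphids would lower the average — exclude it.

No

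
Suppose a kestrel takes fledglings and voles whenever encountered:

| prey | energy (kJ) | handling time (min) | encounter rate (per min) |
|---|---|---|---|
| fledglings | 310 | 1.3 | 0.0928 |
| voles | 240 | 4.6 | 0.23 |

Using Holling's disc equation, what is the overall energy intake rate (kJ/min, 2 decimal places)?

38.54 kJ/min

R = Σλ_iE_i / (1 + Σλ_ih_i)
Numerator: 0.0928×310 + 0.23×240 = 83.97
Denominator: 1 + 0.0928×1.3 + 0.23×4.6 = 2.179
R = 83.97/2.179 = 38.54 kJ/min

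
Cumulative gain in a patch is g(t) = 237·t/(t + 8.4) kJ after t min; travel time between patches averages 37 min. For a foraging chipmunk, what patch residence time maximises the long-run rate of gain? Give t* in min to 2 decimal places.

Maximise g(t)/(T+t): set derivative to zero → g'(t)(T+t) = g(t).
g'(t) = 237·8.4/(t + 8.4)². Setting 237·8.4/(t+8.4)² = 237t/[(t+8.4)(37+t)] gives 8.4(37+t) = t(t+8.4), so t² = 8.4×37 = 310.8.
t* = √310.8 = 17.63 min.

17.63 min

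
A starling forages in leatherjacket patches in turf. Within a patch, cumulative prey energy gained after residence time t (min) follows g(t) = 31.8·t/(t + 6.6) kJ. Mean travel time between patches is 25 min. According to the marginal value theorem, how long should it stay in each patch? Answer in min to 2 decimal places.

By the marginal value theorem, leave when the instantaneous gain rate g'(t) equals the habitat-wide average g(t)/(T + t).
g'(t) = 31.8·6.6/(t + 6.6)². Setting 31.8·6.6/(t+6.6)² = 31.8t/[(t+6.6)(25+t)] gives 6.6(25+t) = t(t+6.6), so t² = 6.6×25 = 165.
t* = √165 = 12.85 min.

12.85 min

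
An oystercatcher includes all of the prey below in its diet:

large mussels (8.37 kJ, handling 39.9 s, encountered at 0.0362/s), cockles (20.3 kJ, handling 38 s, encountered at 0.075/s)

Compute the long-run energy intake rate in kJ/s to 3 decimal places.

R = Σλ_iE_i / (1 + Σλ_ih_i)
Numerator: 0.0362×8.37 + 0.075×20.3 = 1.825
Denominator: 1 + 0.0362×39.9 + 0.075×38 = 5.294
R = 1.825/5.294 = 0.3448 kJ/s

0.345 kJ/s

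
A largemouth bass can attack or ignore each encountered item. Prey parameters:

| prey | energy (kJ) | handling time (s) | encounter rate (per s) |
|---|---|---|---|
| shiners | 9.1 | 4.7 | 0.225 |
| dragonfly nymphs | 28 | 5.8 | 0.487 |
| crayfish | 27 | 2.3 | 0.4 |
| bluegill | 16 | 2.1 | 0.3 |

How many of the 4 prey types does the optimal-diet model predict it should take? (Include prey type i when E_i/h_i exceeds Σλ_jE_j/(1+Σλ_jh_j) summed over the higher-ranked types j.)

2

Profitabilities (E/h, kJ/s): crayfish 11.7, bluegill 7.62, dragonfly nymphs 4.83, shiners 1.94. Add prey in this order while the next type's profitability exceeds the intake rate on those already taken.
Rate on top 1: 5.625. bluegill: 7.62 > 5.625 → include.
Rate on top 2: 6.118. dragonfly nymphs: 4.83 < 6.118 → exclude; stop.
Optimal diet: crayfish, bluegill — 2 of 4 types.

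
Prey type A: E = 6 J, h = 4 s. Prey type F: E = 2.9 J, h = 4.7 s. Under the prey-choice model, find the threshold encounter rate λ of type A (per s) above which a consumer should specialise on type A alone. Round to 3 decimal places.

0.175 per s

At the threshold, the rate on type A alone equals the profitability of type F: λ·6/(1 + λ·4) = 2.9/4.7 = 0.617.
Rearranging, λ(6 − 0.617×4) = 0.617, so λ = 0.617/3.532 = 0.1747 per s.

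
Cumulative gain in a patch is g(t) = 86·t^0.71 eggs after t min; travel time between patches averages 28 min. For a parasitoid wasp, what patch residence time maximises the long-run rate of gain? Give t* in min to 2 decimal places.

68.55 min

Maximise g(t)/(T+t): set derivative to zero → g'(t)(T+t) = g(t).
g'(t) = 0.71·86·t^-0.29. Setting 0.71·86·t^-0.29 = 86·t^0.71/(28+t) gives 0.71(28+t) = t, so 0.29·t = 0.71×28.
t* = 0.71×28/0.29 = 68.55 min.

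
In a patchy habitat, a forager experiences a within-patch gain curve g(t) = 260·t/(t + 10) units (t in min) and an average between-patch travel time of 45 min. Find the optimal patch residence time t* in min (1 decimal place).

Maximise g(t)/(T+t): set derivative to zero → g'(t)(T+t) = g(t).
g'(t) = 260·10/(t + 10)². Setting 260·10/(t+10)² = 260t/[(t+10)(45+t)] gives 10(45+t) = t(t+10), so t² = 10×45 = 450.
t* = √450 = 21.21 min.

21.2 min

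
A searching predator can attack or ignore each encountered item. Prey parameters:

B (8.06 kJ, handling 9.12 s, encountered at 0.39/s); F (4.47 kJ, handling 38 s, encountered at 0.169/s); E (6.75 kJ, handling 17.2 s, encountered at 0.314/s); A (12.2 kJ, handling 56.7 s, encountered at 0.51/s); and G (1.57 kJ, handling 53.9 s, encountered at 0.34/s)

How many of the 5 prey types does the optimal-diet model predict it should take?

E/h in descending order: B 0.884, E 0.392, A 0.215, F 0.118, G 0.0291 kJ/s. The optimal diet is the largest prefix of this list for which every included type satisfies E_i/h_i > R on the types above it.
Rate on top 1: 0.6898. E: 0.392 < 0.6898 → exclude; stop.
Optimal diet: B — 1 of 5 types.

1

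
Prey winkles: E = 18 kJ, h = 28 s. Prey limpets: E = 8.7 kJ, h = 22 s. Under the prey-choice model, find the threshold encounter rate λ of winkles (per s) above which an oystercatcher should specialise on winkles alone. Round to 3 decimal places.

0.057 per s

Drop limpets once their profitability E₂/h₂ falls below the rate achievable on winkles alone: E₂/h₂ = λE₁/(1 + λh₁).
Solve for λ: λE₁h₂ = E₂(1 + λh₁) → λ(E₁h₂ − E₂h₁) = E₂ → λ = E₂/(E₁h₂ − E₂h₁).
λ = 8.7/(18×22 − 8.7×28) = 8.7/152.4 = 0.05709 per s.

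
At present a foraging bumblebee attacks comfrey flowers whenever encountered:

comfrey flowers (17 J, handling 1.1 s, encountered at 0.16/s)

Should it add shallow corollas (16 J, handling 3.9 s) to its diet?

On comfrey flowers alone, R = ΣλE/(1+Σλh) = 2.72/1.176 = 2.313 J/s.
shallow corollas: E/h = 16/3.9 = 4.103 J/s.
Since 4.103 > R, including shallow corollas increases the long-run rate.

Yes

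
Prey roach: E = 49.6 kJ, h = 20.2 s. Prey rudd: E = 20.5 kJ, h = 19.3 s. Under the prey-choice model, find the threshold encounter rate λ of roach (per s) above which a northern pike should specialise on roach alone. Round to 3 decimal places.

0.038 per s

At the threshold, the rate on roach alone equals the profitability of rudd: λ·49.6/(1 + λ·20.2) = 20.5/19.3 = 1.062.
Rearranging, λ(49.6 − 1.062×20.2) = 1.062, so λ = 1.062/28.14 = 0.03774 per s.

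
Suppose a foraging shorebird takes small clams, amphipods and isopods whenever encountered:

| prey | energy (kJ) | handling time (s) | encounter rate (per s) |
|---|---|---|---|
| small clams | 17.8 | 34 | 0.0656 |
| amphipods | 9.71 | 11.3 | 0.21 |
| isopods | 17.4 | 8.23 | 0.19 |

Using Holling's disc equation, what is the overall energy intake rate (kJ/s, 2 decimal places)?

Energy encountered per unit search time: 0.0656×17.8 + 0.21×9.71 + 0.19×17.4 = 6.513 kJ/s.
Handling time per unit search time: 0.0656×34 + 0.21×11.3 + 0.19×8.23 = 6.167.
Rate = 6.513/(1 + 6.167) = 0.9087 kJ/s.

0.91 kJ/s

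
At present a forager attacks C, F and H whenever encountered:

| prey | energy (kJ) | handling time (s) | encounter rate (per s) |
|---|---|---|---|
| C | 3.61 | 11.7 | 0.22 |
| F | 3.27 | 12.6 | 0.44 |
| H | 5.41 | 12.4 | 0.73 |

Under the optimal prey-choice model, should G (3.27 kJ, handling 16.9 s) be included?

No

Intake rate on the current diet: R = (0.22×3.61 + 0.44×3.27 + 0.73×5.41) / (1 + 0.22×11.7 + 0.44×12.6 + 0.73×12.4) = 6.182/18.17 = 0.3402 kJ/s.
G: E/h = 3.27/16.9 = 0.1935 kJ/s.
0.1935 < 0.3402, so adding G would lower the average — exclude it.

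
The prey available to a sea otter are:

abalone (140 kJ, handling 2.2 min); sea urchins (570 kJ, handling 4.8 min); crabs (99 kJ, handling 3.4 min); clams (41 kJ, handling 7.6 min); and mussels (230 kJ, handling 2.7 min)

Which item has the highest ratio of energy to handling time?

Profitability E/h (kJ/min): abalone = 140/2.2 = 63.6, sea urchins = 570/4.8 = 119, crabs = 99/3.4 = 29.1, clams = 41/7.6 = 5.39, mussels = 230/2.7 = 85.2.
Ranked: sea urchins > mussels > abalone > crabs > clams.

sea urchins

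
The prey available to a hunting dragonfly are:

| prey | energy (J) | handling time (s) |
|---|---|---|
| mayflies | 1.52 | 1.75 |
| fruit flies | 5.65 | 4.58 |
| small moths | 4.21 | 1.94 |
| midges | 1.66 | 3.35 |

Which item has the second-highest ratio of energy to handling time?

Profitability E/h (J/s): mayflies = 1.52/1.75 = 0.869, fruit flies = 5.65/4.58 = 1.23, small moths = 4.21/1.94 = 2.17, midges = 1.66/3.35 = 0.496.
Ranked: small moths > fruit flies > mayflies > midges.

fruit flies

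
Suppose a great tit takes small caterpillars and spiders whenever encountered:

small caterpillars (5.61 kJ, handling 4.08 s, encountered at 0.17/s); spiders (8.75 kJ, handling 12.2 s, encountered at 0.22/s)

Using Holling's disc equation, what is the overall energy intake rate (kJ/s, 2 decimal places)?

0.66 kJ/s

Energy encountered per unit search time: 0.17×5.61 + 0.22×8.75 = 2.879 kJ/s.
Handling time per unit search time: 0.17×4.08 + 0.22×12.2 = 3.378.
Rate = 2.879/(1 + 3.378) = 0.6576 kJ/s.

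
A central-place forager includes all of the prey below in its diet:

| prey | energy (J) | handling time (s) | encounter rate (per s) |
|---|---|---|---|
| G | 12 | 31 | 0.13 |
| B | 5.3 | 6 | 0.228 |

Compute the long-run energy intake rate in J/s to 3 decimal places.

0.433 J/s

Energy encountered per unit search time: 0.13×12 + 0.228×5.3 = 2.768 J/s.
Handling time per unit search time: 0.13×31 + 0.228×6 = 5.398.
Rate = 2.768/(1 + 5.398) = 0.4327 J/s.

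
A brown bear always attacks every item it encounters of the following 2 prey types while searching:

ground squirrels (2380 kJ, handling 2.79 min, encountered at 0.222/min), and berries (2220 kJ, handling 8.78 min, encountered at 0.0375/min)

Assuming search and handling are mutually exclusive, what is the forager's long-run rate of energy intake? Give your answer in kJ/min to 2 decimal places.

Energy encountered per unit search time: 0.222×2380 + 0.0375×2220 = 611.6 kJ/min.
Handling time per unit search time: 0.222×2.79 + 0.0375×8.78 = 0.9486.
Rate = 611.6/(1 + 0.9486) = 313.9 kJ/min.

313.87 kJ/min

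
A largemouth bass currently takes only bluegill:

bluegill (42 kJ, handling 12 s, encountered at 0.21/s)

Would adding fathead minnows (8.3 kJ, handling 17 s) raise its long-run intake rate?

Current rate: (0.21×42)/(1 + 0.21×12) = 2.506 kJ/s.
Profitability of fathead minnows: 8.3/17 = 0.4882 kJ/s.
Since 0.4882 < R, time spent handling fathead minnows is better spent searching.

No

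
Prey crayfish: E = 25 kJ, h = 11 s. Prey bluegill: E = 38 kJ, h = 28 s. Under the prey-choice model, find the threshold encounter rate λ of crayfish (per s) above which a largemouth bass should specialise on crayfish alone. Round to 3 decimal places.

Drop bluegill once their profitability E₂/h₂ falls below the rate achievable on crayfish alone: E₂/h₂ = λE₁/(1 + λh₁).
Solve for λ: λE₁h₂ = E₂(1 + λh₁) → λ(E₁h₂ − E₂h₁) = E₂ → λ = E₂/(E₁h₂ − E₂h₁).
λ = 38/(25×28 − 38×11) = 38/282 = 0.1348 per s.

0.135 per s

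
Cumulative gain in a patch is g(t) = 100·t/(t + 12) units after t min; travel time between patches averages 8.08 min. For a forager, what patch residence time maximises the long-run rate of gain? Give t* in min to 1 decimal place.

9.8 min

Maximise g(t)/(T+t): set derivative to zero → g'(t)(T+t) = g(t).
g'(t) = 100·12/(t + 12)². Setting 100·12/(t+12)² = 100t/[(t+12)(8.08+t)] gives 12(8.08+t) = t(t+12), so t² = 12×8.08 = 96.96.
t* = √96.96 = 9.847 min.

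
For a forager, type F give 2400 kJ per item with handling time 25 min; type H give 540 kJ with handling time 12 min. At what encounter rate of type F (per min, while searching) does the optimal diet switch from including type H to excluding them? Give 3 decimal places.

At the threshold, the rate on type F alone equals the profitability of type H: λ·2400/(1 + λ·25) = 540/12 = 45.
Rearranging, λ(2400 − 45×25) = 45, so λ = 45/1275 = 0.03529 per min.

0.035 per min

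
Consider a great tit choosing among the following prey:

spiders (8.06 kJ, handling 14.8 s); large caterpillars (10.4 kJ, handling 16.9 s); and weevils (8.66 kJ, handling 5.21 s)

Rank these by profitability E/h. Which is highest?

weevils

Profitability E/h (kJ/s): spiders = 8.06/14.8 = 0.545, large caterpillars = 10.4/16.9 = 0.615, weevils = 8.66/5.21 = 1.66.
Ranked: weevils > large caterpillars > spiders.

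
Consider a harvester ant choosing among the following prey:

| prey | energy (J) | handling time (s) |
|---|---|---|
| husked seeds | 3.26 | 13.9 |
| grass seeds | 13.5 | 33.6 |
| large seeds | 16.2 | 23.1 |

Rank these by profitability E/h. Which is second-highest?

grass seeds

In descending order of E/h:
large seeds: 16.2/23.1 = 0.701 J/s
grass seeds: 13.5/33.6 = 0.402 J/s
husked seeds: 3.26/13.9 = 0.235 J/s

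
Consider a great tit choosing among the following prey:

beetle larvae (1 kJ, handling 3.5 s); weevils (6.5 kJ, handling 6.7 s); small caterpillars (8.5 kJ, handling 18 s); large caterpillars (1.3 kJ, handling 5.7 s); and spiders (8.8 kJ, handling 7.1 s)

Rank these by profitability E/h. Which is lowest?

large caterpillars

Profitability E/h (kJ/s): beetle larvae = 1/3.5 = 0.286, weevils = 6.5/6.7 = 0.97, small caterpillars = 8.5/18 = 0.472, large caterpillars = 1.3/5.7 = 0.228, spiders = 8.8/7.1 = 1.24.
Ranked: spiders > weevils > small caterpillars > beetle larvae > large caterpillars.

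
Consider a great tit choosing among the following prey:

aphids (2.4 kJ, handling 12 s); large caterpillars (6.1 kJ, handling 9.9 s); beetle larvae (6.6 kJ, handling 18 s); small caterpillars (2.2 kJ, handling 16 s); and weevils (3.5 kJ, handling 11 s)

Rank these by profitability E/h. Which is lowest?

small caterpillars

In descending order of E/h:
large caterpillars: 6.1/9.9 = 0.616 kJ/s
beetle larvae: 6.6/18 = 0.367 kJ/s
weevils: 3.5/11 = 0.318 kJ/s
aphids: 2.4/12 = 0.2 kJ/s
small caterpillars: 2.2/16 = 0.138 kJ/s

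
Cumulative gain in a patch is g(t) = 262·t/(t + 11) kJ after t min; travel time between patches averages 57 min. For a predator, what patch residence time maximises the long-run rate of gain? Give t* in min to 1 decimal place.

25.0 min

By the marginal value theorem, leave when the instantaneous gain rate g'(t) equals the habitat-wide average g(t)/(T + t).
g'(t) = 262·11/(t + 11)². Setting 262·11/(t+11)² = 262t/[(t+11)(57+t)] gives 11(57+t) = t(t+11), so t² = 11×57 = 627.
t* = √627 = 25.04 min.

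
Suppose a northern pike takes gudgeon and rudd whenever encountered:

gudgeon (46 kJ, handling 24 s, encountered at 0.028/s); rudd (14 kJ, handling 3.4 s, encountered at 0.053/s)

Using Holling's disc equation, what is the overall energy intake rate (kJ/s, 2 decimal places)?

1.10 kJ/s

R = (0.028×46 + 0.053×14) / (1 + 0.028×24 + 0.053×3.4) = 2.03/1.852 = 1.096 kJ/s.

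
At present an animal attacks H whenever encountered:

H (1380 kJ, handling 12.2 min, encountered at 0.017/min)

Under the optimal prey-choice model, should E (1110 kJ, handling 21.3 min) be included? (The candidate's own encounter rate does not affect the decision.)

On H alone, R = ΣλE/(1+Σλh) = 23.46/1.207 = 19.43 kJ/min.
E: E/h = 1110/21.3 = 52.11 kJ/min.
Since 52.11 > R, including E increases the long-run rate.

Yes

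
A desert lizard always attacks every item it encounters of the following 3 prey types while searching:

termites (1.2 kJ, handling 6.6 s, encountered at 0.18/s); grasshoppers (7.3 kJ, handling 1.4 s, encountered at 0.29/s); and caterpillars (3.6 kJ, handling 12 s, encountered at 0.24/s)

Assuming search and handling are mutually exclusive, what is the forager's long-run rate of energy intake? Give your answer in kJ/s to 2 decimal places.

0.58 kJ/s

R = Σλ_iE_i / (1 + Σλ_ih_i)
Numerator: 0.18×1.2 + 0.29×7.3 + 0.24×3.6 = 3.197
Denominator: 1 + 0.18×6.6 + 0.29×1.4 + 0.24×12 = 5.474
R = 3.197/5.474 = 0.584 kJ/s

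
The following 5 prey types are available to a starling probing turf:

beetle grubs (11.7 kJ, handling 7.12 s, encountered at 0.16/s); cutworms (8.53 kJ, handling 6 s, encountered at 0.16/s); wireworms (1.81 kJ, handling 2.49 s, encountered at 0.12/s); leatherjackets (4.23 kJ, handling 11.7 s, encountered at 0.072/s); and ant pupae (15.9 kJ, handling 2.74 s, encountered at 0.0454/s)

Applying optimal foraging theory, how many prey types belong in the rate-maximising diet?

Rank by E/h (kJ/s): ant pupae 5.8, beetle grubs 1.64, cutworms 1.42, wireworms 0.727, leatherjackets 0.362. Include each in turn until the next type's E/h falls below the running intake rate.
Rate on top 1: 0.642. beetle grubs: 1.64 > 0.642 → include.
Rate on top 2: 1.146. cutworms: 1.42 > 1.146 → include.
Rate on top 3: 1.228. wireworms: 0.727 < 1.228 → exclude; stop.
Optimal diet: ant pupae, beetle grubs, cutworms — 3 of 5 types.

3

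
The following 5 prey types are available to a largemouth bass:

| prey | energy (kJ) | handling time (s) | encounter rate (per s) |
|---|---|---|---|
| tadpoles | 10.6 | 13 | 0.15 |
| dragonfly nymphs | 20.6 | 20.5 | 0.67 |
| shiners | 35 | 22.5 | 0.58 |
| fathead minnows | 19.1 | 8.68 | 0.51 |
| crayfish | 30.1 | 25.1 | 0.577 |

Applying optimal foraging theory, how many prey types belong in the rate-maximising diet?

1

Rank by E/h (kJ/s): fathead minnows 2.2, shiners 1.56, crayfish 1.2, dragonfly nymphs 1, tadpoles 0.815. Include each in turn until the next type's E/h falls below the running intake rate.
Rate on top 1: 1.795. shiners: 1.56 < 1.795 → exclude; stop.
Optimal diet: fathead minnows — 1 of 5 types.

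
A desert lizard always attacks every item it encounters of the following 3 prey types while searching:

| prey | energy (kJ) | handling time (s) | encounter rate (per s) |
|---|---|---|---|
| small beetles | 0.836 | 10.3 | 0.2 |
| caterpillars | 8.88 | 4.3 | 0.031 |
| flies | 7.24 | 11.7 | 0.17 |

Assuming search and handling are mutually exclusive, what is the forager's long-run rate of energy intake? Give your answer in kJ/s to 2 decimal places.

0.32 kJ/s

R = Σλ_iE_i / (1 + Σλ_ih_i)
Numerator: 0.2×0.836 + 0.031×8.88 + 0.17×7.24 = 1.673
Denominator: 1 + 0.2×10.3 + 0.031×4.3 + 0.17×11.7 = 5.182
R = 1.673/5.182 = 0.3229 kJ/s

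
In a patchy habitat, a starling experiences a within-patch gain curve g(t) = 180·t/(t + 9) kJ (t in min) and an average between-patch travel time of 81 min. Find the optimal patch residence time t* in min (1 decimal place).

Maximise g(t)/(T+t): set derivative to zero → g'(t)(T+t) = g(t).
g'(t) = 180·9/(t + 9)². Setting 180·9/(t+9)² = 180t/[(t+9)(81+t)] gives 9(81+t) = t(t+9), so t² = 9×81 = 729.
t* = √729 = 27 min.

27.0 min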